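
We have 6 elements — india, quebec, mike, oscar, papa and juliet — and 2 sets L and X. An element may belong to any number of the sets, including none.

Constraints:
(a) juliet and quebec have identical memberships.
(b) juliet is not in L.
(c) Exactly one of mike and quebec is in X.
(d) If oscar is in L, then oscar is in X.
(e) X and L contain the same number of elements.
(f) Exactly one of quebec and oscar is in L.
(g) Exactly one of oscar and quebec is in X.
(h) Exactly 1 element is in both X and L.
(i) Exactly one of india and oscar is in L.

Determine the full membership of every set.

L = {oscar, papa}; X = {mike, oscar}

From (b): juliet ∉ L.
(a): quebec matches juliet: quebec ∉ L.
(f) (exactly one): oscar ∈ L.
(i) (exactly one): india ∉ L.
(d): oscar ∈ X.
(g) (exactly one): quebec ∉ X.
(a): juliet matches quebec: juliet ∉ X.
(c) (exactly one): mike ∈ X.
Suppose india ∈ X: no assignment then satisfies all the clues, so india ∉ X.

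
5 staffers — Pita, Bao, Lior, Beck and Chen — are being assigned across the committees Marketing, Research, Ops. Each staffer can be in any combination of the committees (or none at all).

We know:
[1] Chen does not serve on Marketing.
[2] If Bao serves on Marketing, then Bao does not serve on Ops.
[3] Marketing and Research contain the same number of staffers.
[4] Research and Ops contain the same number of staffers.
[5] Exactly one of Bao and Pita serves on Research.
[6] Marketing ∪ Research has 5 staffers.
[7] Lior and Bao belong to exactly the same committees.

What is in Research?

Research = {Beck, Chen, Pita}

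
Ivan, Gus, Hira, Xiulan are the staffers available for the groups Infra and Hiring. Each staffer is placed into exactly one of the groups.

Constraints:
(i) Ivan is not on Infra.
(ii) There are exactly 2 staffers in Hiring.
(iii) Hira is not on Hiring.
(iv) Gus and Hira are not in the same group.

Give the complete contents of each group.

Infra = {Hira, Xiulan}; Hiring = {Gus, Ivan}

From (i): Ivan ∉ Infra.
From (iii): Hira ∉ Hiring.
Only one group left: Ivan ∈ Hiring.
Only one group left: Hira ∈ Infra.
(iv): Gus ∉ Infra.
Only one group left: Gus ∈ Hiring.
(ii): Hiring already has 2, so the rest are out.
Only one group left: Xiulan ∈ Infra.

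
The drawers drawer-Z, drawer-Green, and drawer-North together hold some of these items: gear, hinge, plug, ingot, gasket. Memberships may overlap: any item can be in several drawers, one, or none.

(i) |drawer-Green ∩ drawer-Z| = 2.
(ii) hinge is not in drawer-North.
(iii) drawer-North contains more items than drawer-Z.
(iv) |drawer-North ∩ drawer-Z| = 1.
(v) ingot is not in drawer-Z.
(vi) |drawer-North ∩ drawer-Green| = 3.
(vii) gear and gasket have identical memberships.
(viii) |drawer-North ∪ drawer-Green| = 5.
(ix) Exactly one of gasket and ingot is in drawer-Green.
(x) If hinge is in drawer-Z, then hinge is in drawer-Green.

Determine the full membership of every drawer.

From (ii): hinge ∉ drawer-North.
From (v): ingot ∉ drawer-Z.
Suppose gear ∈ drawer-Z: no assignment then satisfies all the clues, so gear ∉ drawer-Z.

drawer-Z = {hinge, plug}; drawer-Green = {gasket, gear, hinge, plug}; drawer-North = {gasket, gear, ingot, plug}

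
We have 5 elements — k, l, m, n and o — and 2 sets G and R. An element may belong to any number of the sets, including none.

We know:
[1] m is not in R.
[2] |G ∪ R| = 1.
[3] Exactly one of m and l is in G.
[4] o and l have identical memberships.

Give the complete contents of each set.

G = {m}; R = {}

From (1): m ∉ R.
Suppose k ∈ G: no assignment then satisfies all the clues, so k ∉ G.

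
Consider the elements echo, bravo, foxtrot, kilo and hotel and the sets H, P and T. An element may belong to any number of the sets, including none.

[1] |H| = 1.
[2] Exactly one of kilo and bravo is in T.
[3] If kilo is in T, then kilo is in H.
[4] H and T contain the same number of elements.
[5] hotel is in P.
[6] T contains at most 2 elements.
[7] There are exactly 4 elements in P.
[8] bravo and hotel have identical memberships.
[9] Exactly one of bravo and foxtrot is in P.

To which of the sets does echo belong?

echo: P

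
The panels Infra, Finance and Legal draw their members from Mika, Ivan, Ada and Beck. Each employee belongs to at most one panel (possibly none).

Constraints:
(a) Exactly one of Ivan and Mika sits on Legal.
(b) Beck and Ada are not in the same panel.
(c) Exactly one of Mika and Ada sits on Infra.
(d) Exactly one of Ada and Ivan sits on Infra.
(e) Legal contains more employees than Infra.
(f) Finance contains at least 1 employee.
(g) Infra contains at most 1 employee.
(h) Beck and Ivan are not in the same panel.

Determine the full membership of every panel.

Infra = {Ada}; Finance = {Ivan}; Legal = {Beck, Mika}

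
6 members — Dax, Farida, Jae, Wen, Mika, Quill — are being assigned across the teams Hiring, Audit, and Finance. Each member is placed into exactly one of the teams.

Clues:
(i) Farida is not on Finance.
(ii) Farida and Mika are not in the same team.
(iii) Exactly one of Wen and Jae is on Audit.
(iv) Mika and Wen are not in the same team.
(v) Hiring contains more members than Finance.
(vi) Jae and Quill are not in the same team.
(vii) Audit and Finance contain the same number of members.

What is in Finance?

Finance = {Mika}

From (i): Farida ∉ Finance.
Suppose Dax ∈ Finance: no assignment then satisfies all the clues, so Dax ∉ Finance.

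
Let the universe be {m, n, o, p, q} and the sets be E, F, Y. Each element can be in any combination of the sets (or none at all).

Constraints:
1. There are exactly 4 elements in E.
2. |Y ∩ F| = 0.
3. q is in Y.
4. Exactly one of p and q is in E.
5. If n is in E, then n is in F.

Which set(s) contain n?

n: E, F

From (3): q ∈ Y.
Suppose n ∉ E: no assignment then satisfies all the clues, so n ∈ E.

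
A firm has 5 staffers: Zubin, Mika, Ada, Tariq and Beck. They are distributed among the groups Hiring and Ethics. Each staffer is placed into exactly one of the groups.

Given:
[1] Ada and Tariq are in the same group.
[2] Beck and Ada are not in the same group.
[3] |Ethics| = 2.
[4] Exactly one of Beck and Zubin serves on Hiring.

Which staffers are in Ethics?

Ethics = {Beck, Mika}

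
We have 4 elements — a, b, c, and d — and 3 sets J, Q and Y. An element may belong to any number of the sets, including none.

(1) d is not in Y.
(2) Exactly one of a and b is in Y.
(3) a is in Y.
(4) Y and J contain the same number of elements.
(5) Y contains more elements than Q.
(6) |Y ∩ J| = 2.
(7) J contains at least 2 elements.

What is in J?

J = {a, c}

From (1): d ∉ Y.
From (3): a ∈ Y.
(2) (exactly one): b ∉ Y.
Suppose a ∉ J: no assignment then satisfies all the clues, so a ∈ J.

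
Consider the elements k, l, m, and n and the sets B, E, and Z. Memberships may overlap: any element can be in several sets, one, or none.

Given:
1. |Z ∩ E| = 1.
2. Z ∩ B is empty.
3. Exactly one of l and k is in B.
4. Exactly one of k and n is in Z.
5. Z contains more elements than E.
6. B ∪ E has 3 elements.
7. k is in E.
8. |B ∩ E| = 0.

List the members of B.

B = {l, n}

From (7): k ∈ E.
Suppose k ∈ B: no assignment then satisfies all the clues, so k ∉ B.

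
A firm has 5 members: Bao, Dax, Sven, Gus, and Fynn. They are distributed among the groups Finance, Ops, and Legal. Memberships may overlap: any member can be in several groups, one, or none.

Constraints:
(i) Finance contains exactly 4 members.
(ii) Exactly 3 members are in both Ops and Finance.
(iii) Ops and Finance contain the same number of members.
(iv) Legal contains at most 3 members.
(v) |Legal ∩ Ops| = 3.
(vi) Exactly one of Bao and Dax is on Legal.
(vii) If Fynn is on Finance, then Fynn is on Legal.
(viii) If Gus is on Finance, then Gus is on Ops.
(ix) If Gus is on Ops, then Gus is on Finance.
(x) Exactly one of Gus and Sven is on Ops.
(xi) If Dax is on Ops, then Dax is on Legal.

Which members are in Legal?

Legal = {Dax, Fynn, Gus}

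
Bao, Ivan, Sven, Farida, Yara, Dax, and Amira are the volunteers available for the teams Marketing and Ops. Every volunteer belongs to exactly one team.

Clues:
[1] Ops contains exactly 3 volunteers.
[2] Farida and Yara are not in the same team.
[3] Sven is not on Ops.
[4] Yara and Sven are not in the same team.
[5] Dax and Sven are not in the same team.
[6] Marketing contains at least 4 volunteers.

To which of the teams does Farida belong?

Farida: Marketing

From (3): Sven ∉ Ops.
Only one team left: Sven ∈ Marketing.
(4): Yara ∉ Marketing.
(5): Dax ∉ Marketing.
Only one team left: Yara ∈ Ops.
Only one team left: Dax ∈ Ops.
(2): Farida ∉ Ops.
Only one team left: Farida ∈ Marketing.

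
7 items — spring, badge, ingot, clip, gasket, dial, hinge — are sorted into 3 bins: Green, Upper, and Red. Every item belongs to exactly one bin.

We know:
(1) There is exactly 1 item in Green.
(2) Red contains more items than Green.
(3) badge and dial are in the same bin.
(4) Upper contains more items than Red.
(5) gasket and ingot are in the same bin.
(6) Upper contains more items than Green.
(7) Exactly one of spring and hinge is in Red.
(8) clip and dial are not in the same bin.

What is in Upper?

Upper = {badge, dial, gasket, ingot}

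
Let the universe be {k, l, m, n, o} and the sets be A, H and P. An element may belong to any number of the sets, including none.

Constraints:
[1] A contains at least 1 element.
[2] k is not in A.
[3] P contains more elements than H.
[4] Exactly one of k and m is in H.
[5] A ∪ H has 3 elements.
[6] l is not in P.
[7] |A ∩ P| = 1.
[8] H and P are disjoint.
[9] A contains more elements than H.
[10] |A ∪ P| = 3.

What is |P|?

2

From (2): k ∉ A.
From (6): l ∉ P.
Suppose l ∈ H: no assignment then satisfies all the clues, so l ∉ H.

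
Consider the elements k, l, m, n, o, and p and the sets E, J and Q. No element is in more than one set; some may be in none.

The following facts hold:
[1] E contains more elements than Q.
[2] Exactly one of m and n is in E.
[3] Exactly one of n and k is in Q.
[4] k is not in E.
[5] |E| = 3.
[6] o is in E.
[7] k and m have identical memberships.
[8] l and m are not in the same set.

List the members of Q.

From (4): k ∉ E.
From (6): o ∈ E.
(7): m matches k: m ∉ E.
(2) (exactly one): n ∈ E.
(3) (exactly one): k ∈ Q.
(7): m matches k: m ∉ J.
(7): m matches k: m ∈ Q.
(8): l ∉ Q.
Suppose p ∈ Q: no assignment then satisfies all the clues, so p ∉ Q.

Q = {k, m}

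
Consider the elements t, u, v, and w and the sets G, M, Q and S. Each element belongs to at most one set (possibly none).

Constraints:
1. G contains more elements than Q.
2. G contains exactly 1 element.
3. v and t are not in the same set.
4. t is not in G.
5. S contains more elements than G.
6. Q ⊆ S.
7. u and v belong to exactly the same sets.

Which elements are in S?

S = {u, v}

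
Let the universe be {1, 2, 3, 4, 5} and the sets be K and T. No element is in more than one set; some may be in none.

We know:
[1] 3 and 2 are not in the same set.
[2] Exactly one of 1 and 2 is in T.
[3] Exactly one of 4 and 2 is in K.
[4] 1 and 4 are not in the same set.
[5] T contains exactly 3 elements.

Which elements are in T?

T = {1, 3, 5}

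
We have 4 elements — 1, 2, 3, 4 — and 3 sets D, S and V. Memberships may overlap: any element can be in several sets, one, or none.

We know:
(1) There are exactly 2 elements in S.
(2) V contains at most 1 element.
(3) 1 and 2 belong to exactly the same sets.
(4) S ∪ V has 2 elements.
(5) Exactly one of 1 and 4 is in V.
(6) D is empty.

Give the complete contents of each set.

D = {}; S = {3, 4}; V = {4}

(6): D already has 0, so the rest are out.
Suppose 1 ∈ S: no assignment then satisfies all the clues, so 1 ∉ S.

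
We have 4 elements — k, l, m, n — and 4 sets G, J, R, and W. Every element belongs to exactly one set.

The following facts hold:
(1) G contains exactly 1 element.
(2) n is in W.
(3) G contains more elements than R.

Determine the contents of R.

R = {}

From (2): n ∈ W.
Suppose k ∈ R: no assignment then satisfies all the clues, so k ∉ R.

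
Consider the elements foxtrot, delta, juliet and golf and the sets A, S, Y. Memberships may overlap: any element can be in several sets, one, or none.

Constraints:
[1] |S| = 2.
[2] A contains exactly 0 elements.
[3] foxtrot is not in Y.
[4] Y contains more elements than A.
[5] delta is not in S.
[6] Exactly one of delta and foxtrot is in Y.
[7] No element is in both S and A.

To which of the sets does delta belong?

delta: Y

From (3): foxtrot ∉ Y.
From (5): delta ∉ S.
(2): A already has 0, so the rest are out.
(6) (exactly one): delta ∈ Y.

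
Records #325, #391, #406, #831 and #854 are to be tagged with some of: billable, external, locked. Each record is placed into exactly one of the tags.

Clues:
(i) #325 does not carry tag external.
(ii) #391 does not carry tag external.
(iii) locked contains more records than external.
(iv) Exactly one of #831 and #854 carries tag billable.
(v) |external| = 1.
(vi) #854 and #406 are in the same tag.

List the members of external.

external = {#831}

From (i): #325 ∉ external.
From (ii): #391 ∉ external.
Suppose #406 ∈ external: no assignment then satisfies all the clues, so #406 ∉ external.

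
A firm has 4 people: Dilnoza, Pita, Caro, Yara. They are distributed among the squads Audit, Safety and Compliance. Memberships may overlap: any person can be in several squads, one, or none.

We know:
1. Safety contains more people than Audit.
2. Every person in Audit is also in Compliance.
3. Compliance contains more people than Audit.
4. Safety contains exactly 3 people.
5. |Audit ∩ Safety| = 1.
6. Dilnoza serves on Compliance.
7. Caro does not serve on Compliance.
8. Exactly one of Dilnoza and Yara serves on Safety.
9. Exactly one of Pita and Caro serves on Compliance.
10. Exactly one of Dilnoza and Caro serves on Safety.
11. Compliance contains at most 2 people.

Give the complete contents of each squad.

Audit = {Pita}; Safety = {Caro, Pita, Yara}; Compliance = {Dilnoza, Pita}

From (6): Dilnoza ∈ Compliance.
From (7): Caro ∉ Compliance.
(2) contrapositive: Caro ∉ Audit.
(9) (exactly one): Pita ∈ Compliance.
(11): Compliance already has 2, so the rest are out.
(2) contrapositive: Yara ∉ Audit.
Suppose Dilnoza ∈ Audit: no assignment then satisfies all the clues, so Dilnoza ∉ Audit.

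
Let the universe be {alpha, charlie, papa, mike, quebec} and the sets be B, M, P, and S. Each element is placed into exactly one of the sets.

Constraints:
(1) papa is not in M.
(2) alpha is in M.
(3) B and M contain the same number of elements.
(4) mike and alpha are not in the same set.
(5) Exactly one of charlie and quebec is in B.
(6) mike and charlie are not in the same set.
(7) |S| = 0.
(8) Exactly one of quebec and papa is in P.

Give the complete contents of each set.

B = {mike, quebec}; M = {alpha, charlie}; P = {papa}; S = {}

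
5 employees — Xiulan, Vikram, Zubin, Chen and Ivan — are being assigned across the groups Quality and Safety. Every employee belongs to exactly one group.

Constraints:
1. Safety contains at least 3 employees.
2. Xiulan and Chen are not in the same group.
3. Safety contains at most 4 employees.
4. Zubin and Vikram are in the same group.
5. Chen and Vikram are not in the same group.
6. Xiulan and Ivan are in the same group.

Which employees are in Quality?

Quality = {Chen}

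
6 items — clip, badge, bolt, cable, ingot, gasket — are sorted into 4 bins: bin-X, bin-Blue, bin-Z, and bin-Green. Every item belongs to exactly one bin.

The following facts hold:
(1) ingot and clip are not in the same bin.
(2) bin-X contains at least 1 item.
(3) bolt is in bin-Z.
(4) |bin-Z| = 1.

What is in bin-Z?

From (3): bolt ∈ bin-Z.
(4): bin-Z already has 1, so the rest are out.

bin-Z = {bolt}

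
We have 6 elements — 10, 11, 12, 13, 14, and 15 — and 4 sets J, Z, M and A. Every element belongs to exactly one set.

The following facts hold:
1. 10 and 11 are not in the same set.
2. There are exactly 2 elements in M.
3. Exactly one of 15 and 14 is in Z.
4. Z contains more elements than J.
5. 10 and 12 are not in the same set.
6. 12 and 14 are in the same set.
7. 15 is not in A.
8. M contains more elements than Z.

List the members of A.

A = {11, 12, 14}

From (7): 15 ∉ A.
Suppose 10 ∈ A: no assignment then satisfies all the clues, so 10 ∉ A.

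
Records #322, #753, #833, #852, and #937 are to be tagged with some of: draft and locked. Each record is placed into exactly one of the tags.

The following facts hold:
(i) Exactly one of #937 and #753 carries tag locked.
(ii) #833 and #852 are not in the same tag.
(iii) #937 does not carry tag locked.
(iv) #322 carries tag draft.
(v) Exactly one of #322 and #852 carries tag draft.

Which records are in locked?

locked = {#753, #852}

From (iii): #937 ∉ locked.
From (iv): #322 ∈ draft.
(i) (exactly one): #753 ∈ locked.
(v) (exactly one): #852 ∉ draft.
Only one tag left: #852 ∈ locked.
Only one tag left: #937 ∈ draft.
(ii): #833 ∉ locked.
Only one tag left: #833 ∈ draft.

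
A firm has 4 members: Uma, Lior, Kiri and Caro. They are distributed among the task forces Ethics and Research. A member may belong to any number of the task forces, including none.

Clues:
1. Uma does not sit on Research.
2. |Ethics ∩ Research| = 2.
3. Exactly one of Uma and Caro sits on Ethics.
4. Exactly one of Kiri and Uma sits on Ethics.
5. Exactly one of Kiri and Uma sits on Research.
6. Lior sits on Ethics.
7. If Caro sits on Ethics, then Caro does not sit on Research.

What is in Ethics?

Ethics = {Caro, Kiri, Lior}

From (1): Uma ∉ Research.
From (6): Lior ∈ Ethics.
(5) (exactly one): Kiri ∈ Research.
Suppose Uma ∈ Ethics: no assignment then satisfies all the clues, so Uma ∉ Ethics.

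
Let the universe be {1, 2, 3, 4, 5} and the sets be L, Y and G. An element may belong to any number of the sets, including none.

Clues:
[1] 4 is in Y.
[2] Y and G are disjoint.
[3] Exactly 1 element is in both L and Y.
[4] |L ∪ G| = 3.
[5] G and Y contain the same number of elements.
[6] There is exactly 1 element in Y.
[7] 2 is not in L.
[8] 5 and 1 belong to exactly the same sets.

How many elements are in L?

2

From (1): 4 ∈ Y.
From (7): 2 ∉ L.
(2) (disjoint): 4 ∉ G.
(6): Y already has 1, so the rest are out.
Suppose 1 ∈ L: no assignment then satisfies all the clues, so 1 ∉ L.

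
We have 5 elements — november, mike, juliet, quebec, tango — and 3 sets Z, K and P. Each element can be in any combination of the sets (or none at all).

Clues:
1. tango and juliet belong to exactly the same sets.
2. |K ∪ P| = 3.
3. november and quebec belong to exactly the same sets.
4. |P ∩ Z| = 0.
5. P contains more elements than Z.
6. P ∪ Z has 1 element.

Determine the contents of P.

P = {mike}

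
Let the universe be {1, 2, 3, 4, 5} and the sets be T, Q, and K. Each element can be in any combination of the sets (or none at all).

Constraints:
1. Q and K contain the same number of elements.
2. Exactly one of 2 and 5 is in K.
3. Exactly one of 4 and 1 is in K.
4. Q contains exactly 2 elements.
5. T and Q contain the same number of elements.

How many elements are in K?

2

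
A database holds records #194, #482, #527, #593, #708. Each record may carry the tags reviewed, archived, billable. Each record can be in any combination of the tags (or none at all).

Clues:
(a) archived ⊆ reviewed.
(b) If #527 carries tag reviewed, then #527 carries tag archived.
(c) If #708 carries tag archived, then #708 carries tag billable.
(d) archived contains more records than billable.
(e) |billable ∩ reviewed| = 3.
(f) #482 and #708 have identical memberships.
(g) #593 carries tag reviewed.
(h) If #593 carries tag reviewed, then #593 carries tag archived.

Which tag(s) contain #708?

#708: archived, billable, reviewed

From (g): #593 ∈ reviewed.
(h): #593 ∈ archived.
Suppose #708 ∉ reviewed: no assignment then satisfies all the clues, so #708 ∈ reviewed.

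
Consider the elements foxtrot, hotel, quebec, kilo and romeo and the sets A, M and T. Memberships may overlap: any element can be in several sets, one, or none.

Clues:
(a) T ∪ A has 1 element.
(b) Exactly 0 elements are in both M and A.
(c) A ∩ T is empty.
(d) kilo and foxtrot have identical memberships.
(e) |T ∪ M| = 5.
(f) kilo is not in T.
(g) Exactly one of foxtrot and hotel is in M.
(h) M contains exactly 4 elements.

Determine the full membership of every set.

A = {}; M = {foxtrot, kilo, quebec, romeo}; T = {hotel}

From (f): kilo ∉ T.
(d): foxtrot matches kilo: foxtrot ∉ T.
Suppose foxtrot ∈ A: no assignment then satisfies all the clues, so foxtrot ∉ A.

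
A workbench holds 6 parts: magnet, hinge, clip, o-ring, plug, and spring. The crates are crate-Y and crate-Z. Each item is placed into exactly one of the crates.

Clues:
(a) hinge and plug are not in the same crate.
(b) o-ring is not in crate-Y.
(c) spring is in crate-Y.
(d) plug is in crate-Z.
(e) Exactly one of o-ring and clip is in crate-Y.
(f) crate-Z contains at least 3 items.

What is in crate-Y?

From (b): o-ring ∉ crate-Y.
From (c): spring ∈ crate-Y.
From (d): plug ∈ crate-Z.
(a): hinge ∉ crate-Z.
(e) (exactly one): clip ∈ crate-Y.
(f): only 3 candidates remain for crate-Z, so all are in.
Only one crate left: hinge ∈ crate-Y.

crate-Y = {clip, hinge, spring}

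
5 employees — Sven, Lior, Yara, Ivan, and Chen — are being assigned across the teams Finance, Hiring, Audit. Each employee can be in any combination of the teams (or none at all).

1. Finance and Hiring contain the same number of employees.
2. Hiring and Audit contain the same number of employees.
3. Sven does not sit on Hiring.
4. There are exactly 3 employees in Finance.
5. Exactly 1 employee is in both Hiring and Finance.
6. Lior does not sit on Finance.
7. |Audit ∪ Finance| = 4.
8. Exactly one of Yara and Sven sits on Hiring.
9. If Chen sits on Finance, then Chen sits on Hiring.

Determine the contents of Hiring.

Hiring = {Chen, Lior, Yara}

From (3): Sven ∉ Hiring.
From (6): Lior ∉ Finance.
(8) (exactly one): Yara ∈ Hiring.
Suppose Lior ∉ Hiring: no assignment then satisfies all the clues, so Lior ∈ Hiring.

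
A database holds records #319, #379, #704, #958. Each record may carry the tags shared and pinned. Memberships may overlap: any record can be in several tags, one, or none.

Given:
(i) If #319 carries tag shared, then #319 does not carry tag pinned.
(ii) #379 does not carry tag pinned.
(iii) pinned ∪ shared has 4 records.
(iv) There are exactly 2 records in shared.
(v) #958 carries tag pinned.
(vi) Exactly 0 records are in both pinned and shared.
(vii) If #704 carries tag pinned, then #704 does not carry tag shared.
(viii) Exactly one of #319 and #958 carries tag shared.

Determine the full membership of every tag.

shared = {#319, #379}; pinned = {#704, #958}

From (ii): #379 ∉ pinned.
From (v): #958 ∈ pinned.
Suppose #319 ∉ shared: no assignment then satisfies all the clues, so #319 ∈ shared.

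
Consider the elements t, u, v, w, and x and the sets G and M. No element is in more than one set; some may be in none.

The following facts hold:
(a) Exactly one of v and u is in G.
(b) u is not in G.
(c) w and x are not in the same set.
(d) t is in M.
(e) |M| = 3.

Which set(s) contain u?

u: M

From (b): u ∉ G.
From (d): t ∈ M.
(a) (exactly one): v ∈ G.
Suppose u ∉ M: no assignment then satisfies all the clues, so u ∈ M.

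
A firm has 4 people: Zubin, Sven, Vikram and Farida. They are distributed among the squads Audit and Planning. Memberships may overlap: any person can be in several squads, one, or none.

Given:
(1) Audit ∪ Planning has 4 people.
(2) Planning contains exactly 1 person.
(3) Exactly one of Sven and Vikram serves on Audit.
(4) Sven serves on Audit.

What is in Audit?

Audit = {Farida, Sven, Zubin}

From (4): Sven ∈ Audit.
(3) (exactly one): Vikram ∉ Audit.
Suppose Zubin ∉ Audit: no assignment then satisfies all the clues, so Zubin ∈ Audit.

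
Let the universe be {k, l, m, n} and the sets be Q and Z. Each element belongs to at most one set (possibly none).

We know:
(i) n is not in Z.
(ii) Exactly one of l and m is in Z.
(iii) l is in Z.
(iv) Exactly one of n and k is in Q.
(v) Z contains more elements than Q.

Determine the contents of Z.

Z = {k, l}

From (i): n ∉ Z.
From (iii): l ∈ Z.
(ii) (exactly one): m ∉ Z.
Suppose k ∉ Z: no assignment then satisfies all the clues, so k ∈ Z.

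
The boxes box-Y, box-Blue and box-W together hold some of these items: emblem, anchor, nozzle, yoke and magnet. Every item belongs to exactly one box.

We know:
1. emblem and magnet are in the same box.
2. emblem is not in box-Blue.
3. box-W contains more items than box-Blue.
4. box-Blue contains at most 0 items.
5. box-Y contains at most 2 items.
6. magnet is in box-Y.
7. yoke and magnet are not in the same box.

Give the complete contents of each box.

From (2): emblem ∉ box-Blue.
From (6): magnet ∈ box-Y.
(1): emblem matches magnet: emblem ∈ box-Y.
(4): box-Blue already has 0, so the rest are out.
(5): box-Y already has 2, so the rest are out.
Only one box left: anchor ∈ box-W.
Only one box left: nozzle ∈ box-W.
Only one box left: yoke ∈ box-W.

box-Y = {emblem, magnet}; box-Blue = {}; box-W = {anchor, nozzle, yoke}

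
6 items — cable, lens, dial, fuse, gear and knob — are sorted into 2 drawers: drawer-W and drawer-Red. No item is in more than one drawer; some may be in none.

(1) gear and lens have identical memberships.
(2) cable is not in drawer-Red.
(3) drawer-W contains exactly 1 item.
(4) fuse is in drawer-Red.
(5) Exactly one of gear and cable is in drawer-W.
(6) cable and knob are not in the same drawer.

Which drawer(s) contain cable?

From (2): cable ∉ drawer-Red.
From (4): fuse ∈ drawer-Red.
Suppose cable ∉ drawer-W: no assignment then satisfies all the clues, so cable ∈ drawer-W.

cable: drawer-W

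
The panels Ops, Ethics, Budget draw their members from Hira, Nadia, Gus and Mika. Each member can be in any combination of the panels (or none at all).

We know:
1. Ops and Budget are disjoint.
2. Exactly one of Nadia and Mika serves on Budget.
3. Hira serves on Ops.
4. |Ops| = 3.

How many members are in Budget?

1

From (3): Hira ∈ Ops.
(1) (disjoint): Hira ∉ Budget.
Suppose Gus ∉ Ops: no assignment then satisfies all the clues, so Gus ∈ Ops.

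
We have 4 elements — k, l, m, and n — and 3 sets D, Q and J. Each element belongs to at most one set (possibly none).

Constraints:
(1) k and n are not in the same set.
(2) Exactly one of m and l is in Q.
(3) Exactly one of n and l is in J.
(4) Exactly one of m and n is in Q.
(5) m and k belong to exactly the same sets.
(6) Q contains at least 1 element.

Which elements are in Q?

Q = {k, m}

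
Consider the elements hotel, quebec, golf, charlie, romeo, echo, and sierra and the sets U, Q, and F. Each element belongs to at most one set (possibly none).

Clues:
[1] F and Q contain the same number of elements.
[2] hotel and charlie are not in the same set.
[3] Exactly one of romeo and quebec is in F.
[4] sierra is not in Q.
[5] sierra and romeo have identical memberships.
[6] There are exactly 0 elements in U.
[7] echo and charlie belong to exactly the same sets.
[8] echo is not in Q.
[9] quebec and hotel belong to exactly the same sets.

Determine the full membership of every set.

From (4): sierra ∉ Q.
From (8): echo ∉ Q.
(5): romeo matches sierra: romeo ∉ Q.
(6): U already has 0, so the rest are out.
(7): charlie matches echo: charlie ∉ Q.
Suppose hotel ∉ Q: no assignment then satisfies all the clues, so hotel ∈ Q.

U = {}; Q = {hotel, quebec}; F = {romeo, sierra}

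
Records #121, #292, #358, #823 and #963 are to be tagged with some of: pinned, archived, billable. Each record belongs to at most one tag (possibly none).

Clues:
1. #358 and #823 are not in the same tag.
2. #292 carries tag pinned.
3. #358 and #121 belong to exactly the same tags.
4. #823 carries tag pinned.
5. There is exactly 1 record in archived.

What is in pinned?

From (2): #292 ∈ pinned.
From (4): #823 ∈ pinned.
(1): #358 ∉ pinned.
(3): #121 matches #358: #121 ∉ pinned.
Suppose #963 ∈ pinned: no assignment then satisfies all the clues, so #963 ∉ pinned.

pinned = {#292, #823}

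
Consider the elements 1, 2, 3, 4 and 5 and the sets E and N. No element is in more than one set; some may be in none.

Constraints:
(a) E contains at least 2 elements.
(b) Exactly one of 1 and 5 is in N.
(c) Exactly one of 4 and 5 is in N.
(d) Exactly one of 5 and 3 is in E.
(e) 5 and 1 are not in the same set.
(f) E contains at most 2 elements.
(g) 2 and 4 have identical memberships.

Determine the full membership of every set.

E = {1, 3}; N = {5}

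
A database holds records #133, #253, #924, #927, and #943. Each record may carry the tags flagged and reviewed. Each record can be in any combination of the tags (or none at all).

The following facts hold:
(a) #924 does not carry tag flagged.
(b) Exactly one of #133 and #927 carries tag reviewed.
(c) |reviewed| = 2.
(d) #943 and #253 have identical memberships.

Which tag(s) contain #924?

From (a): #924 ∉ flagged.
Suppose #924 ∉ reviewed: no assignment then satisfies all the clues, so #924 ∈ reviewed.

#924: reviewed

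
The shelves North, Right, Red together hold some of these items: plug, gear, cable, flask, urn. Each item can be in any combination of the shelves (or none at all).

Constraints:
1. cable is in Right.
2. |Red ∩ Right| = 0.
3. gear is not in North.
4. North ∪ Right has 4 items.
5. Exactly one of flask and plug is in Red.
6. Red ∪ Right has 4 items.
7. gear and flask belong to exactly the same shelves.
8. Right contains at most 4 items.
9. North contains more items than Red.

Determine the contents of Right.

Right = {cable, flask, gear}

From (1): cable ∈ Right.
From (3): gear ∉ North.
(7): flask matches gear: flask ∉ North.
Suppose plug ∈ Right: no assignment then satisfies all the clues, so plug ∉ Right.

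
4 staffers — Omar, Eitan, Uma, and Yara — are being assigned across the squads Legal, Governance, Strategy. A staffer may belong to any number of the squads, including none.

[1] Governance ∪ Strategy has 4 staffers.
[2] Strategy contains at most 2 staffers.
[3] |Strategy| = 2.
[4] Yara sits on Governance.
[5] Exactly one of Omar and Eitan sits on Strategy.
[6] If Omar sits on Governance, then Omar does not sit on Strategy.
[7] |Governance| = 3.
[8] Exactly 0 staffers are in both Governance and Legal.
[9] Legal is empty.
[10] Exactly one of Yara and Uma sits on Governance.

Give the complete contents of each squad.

Legal = {}; Governance = {Eitan, Omar, Yara}; Strategy = {Eitan, Uma}

From (4): Yara ∈ Governance.
(9): Legal already has 0, so the rest are out.
(10) (exactly one): Uma ∉ Governance.
(7): only 3 candidates remain for Governance, so all are in.
(6): Omar ∉ Strategy.
(5) (exactly one): Eitan ∈ Strategy.
Suppose Uma ∉ Strategy: no assignment then satisfies all the clues, so Uma ∈ Strategy.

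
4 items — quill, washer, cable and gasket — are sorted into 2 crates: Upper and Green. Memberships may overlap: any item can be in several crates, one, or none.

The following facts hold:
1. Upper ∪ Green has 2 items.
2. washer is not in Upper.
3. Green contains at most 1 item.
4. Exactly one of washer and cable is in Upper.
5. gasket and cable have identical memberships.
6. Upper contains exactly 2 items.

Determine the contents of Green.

From (2): washer ∉ Upper.
(4) (exactly one): cable ∈ Upper.
(5): gasket matches cable: gasket ∈ Upper.
(6): Upper already has 2, so the rest are out.
Suppose quill ∈ Green: no assignment then satisfies all the clues, so quill ∉ Green.

Green = {}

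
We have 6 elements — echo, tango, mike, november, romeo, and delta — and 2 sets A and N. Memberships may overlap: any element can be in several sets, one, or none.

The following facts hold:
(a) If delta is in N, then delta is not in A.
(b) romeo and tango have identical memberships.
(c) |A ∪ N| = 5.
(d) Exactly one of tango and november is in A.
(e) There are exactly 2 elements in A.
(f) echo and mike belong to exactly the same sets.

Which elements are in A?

A = {romeo, tango}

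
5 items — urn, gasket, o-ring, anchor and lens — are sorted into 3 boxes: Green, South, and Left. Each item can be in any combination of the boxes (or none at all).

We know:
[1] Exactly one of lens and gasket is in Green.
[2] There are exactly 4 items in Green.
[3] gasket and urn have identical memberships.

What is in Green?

Green = {anchor, gasket, o-ring, urn}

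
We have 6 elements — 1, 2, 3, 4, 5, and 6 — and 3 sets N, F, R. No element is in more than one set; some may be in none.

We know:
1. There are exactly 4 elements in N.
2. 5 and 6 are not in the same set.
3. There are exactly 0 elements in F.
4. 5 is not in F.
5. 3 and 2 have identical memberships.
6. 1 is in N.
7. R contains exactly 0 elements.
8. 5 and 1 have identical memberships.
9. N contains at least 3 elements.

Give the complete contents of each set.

N = {1, 2, 3, 5}; F = {}; R = {}

From (4): 5 ∉ F.
From (6): 1 ∈ N.
(3): F already has 0, so the rest are out.
(7): R already has 0, so the rest are out.
(8): 5 matches 1: 5 ∈ N.
(2): 6 ∉ N.
Suppose 2 ∉ N: no assignment then satisfies all the clues, so 2 ∈ N.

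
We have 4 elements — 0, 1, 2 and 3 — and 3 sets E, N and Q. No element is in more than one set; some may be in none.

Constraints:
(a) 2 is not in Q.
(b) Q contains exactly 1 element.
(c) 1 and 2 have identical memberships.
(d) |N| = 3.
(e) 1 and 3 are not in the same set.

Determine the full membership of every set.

E = {}; N = {0, 1, 2}; Q = {3}

From (a): 2 ∉ Q.
(c): 1 matches 2: 1 ∉ Q.
Suppose 0 ∈ E: no assignment then satisfies all the clues, so 0 ∉ E.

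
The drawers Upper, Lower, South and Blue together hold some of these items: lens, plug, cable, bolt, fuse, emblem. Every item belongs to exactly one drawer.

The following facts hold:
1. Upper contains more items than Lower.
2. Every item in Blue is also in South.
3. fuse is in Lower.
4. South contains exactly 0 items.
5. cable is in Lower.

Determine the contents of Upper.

Upper = {bolt, emblem, lens, plug}

From (3): fuse ∈ Lower.
From (5): cable ∈ Lower.
(4): South already has 0, so the rest are out.
(2) contrapositive: lens ∉ Blue.
(2) contrapositive: plug ∉ Blue.
(2) contrapositive: bolt ∉ Blue.
(2) contrapositive: emblem ∉ Blue.
Suppose lens ∉ Upper: no assignment then satisfies all the clues, so lens ∈ Upper.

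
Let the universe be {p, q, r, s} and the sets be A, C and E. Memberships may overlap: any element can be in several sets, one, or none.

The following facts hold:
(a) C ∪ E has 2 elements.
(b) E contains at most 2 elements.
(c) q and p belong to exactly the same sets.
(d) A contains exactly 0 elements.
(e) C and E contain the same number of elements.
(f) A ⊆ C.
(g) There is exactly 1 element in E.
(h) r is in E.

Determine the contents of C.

C = {s}

From (h): r ∈ E.
(d): A already has 0, so the rest are out.
(g): E already has 1, so the rest are out.
Suppose p ∈ C: no assignment then satisfies all the clues, so p ∉ C.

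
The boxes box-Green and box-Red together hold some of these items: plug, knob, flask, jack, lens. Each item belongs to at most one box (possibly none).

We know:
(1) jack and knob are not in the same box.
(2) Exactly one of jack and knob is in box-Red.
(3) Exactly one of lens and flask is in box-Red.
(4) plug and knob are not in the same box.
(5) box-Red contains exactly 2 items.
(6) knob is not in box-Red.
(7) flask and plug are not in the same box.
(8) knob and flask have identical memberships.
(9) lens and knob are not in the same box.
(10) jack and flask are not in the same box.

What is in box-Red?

box-Red = {jack, lens}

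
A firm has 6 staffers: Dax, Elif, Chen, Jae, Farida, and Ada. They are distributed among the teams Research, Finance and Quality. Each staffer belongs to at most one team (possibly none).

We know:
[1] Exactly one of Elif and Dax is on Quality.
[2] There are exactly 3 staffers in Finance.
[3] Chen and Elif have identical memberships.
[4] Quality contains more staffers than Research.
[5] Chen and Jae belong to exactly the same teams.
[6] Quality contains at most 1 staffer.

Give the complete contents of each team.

Research = {}; Finance = {Chen, Elif, Jae}; Quality = {Dax}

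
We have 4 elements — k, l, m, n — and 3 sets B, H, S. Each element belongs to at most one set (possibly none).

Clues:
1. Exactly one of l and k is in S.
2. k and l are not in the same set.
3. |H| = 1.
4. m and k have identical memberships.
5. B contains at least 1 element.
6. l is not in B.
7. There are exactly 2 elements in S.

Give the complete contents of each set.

From (6): l ∉ B.
Suppose k ∈ B: no assignment then satisfies all the clues, so k ∉ B.

B = {n}; H = {l}; S = {k, m}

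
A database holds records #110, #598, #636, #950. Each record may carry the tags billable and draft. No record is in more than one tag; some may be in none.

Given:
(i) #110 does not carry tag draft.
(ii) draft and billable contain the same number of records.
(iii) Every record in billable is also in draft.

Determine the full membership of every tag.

billable = {}; draft = {}

From (i): #110 ∉ draft.
(iii) contrapositive: #110 ∉ billable.
Suppose #598 ∈ billable: no assignment then satisfies all the clues, so #598 ∉ billable.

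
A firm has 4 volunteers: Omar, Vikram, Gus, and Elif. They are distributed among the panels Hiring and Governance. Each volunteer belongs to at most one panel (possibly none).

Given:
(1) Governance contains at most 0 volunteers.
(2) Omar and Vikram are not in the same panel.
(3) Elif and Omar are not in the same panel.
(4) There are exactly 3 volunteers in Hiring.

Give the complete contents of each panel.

Hiring = {Elif, Gus, Vikram}; Governance = {}

(1): Governance already has 0, so the rest are out.
Suppose Omar ∈ Hiring: no assignment then satisfies all the clues, so Omar ∉ Hiring.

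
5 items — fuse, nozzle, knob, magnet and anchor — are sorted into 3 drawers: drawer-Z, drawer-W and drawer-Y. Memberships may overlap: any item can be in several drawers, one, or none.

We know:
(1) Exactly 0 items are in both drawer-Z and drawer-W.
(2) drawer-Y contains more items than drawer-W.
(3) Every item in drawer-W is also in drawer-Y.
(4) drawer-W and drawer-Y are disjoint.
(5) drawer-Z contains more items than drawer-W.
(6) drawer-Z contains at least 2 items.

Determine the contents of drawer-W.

drawer-W = {}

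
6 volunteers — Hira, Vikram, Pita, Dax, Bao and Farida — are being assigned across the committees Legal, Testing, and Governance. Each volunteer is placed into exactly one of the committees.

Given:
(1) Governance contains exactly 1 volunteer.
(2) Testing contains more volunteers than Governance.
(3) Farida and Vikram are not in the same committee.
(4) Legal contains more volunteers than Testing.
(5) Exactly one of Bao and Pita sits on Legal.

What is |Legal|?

3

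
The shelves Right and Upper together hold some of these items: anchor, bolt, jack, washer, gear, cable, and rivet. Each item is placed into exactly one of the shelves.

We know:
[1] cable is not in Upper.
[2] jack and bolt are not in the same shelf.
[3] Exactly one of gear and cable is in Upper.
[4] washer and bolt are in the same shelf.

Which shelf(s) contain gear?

gear: Upper

From (1): cable ∉ Upper.
(3) (exactly one): gear ∈ Upper.
Only one shelf left: cable ∈ Right.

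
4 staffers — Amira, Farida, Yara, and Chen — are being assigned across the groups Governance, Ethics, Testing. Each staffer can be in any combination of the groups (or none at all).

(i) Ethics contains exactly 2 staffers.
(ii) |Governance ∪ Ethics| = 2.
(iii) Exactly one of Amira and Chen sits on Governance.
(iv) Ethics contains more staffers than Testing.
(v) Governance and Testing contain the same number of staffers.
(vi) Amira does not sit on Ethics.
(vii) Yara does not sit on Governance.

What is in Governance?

Governance = {Chen}

From (vi): Amira ∉ Ethics.
From (vii): Yara ∉ Governance.
Suppose Amira ∈ Governance: no assignment then satisfies all the clues, so Amira ∉ Governance.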